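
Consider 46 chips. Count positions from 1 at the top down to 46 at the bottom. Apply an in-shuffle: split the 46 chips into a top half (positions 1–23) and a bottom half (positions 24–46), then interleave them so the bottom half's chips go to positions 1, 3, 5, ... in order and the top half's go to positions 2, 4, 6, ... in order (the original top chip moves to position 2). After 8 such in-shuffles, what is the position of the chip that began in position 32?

Track the chip's position through each in-shuffle:
32 → 17 → 34 → 21 → 42 → 37 → 27 → 7 → 14

14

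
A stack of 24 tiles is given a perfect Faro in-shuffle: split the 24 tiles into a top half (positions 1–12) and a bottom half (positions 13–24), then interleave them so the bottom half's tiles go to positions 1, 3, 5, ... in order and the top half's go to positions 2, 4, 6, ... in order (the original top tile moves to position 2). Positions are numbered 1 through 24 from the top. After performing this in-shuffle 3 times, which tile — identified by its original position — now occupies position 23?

Work backwards from position 23, undoing one in-shuffle at a time:
23 ← 24 ← 12 ← 6
So the tile now at position 23 started at position 6.

6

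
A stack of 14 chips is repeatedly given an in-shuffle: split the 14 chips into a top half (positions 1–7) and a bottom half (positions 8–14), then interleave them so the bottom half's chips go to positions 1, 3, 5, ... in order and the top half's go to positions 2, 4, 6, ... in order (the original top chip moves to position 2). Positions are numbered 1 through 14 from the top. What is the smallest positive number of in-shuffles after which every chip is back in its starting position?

4

The in-shuffle permutes the 14 positions with cycle lengths [2, 4, 4, 4].
Every chip is home exactly when every cycle has completed a whole number of laps, i.e. after lcm(2, 4) = 4 in-shuffles.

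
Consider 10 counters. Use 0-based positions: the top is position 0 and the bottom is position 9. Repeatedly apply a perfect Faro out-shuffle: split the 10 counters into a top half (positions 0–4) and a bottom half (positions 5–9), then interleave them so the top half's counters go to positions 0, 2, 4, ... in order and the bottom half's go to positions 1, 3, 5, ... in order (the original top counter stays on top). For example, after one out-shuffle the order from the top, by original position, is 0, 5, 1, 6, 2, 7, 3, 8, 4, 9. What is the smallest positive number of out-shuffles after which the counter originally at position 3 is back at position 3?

2

Follow position 3 under repeated out-shuffles:
3 → 6 → 3
It first returns after 2 out-shuffles.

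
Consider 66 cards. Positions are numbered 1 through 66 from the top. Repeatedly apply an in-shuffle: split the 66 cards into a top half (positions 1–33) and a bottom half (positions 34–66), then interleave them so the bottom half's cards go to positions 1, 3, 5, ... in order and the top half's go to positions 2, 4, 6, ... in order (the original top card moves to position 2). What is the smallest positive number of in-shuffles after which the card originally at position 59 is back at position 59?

66

Follow position 59 under repeated in-shuffles:
59 → 51 → 35 → 3 → 6 → 12 → 24 → 48 → ... → 59 (length 66)
It first returns after 66 in-shuffles.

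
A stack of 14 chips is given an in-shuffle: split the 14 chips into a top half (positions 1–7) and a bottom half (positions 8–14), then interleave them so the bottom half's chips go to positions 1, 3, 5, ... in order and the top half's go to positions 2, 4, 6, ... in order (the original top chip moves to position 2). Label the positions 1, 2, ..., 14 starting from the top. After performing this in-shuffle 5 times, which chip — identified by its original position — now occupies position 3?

Work backwards from position 3, undoing one in-shuffle at a time:
3 ← 9 ← 12 ← 6 ← 3 ← 9
So the chip now at position 3 started at position 9.

9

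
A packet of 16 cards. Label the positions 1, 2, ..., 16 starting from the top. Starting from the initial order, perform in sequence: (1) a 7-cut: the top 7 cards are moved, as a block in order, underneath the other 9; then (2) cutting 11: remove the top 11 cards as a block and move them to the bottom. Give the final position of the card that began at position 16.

14

Track the card from position 16 forward through each operation:
  after op 1 (cut 7): 16 → 9
  after op 2 (cut 11): 9 → 14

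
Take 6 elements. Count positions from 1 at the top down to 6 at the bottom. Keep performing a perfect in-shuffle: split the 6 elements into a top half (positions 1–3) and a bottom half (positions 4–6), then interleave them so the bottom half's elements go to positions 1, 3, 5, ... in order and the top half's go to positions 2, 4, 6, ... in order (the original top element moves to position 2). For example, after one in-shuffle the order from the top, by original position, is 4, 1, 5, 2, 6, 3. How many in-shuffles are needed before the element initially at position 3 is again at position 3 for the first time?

3

Follow position 3 under repeated in-shuffles:
3 → 6 → 5 → 3
It first returns after 3 in-shuffles.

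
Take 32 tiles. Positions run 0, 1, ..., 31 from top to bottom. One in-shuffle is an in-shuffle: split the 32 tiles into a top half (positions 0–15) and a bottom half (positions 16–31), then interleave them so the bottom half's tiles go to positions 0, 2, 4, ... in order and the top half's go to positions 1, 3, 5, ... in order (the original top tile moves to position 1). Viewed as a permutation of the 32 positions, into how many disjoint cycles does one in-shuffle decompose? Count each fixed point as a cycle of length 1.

Trace each unvisited position around until it returns:
(0 1 3 7 15 31 30 28 24 16) (2 5 11 23 14 29 26 20 8 17) (4 9 19 6 13 27 22 12 25 18) (10 21)
4 cycles in total.

4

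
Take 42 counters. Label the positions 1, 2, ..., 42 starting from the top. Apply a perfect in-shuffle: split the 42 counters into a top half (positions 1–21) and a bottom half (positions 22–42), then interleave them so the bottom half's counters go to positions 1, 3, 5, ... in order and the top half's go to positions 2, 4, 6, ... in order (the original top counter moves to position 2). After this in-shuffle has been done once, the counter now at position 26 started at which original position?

13

Work backwards from position 26, undoing one in-shuffle at a time:
26 ← 13
So the counter now at position 26 started at position 13.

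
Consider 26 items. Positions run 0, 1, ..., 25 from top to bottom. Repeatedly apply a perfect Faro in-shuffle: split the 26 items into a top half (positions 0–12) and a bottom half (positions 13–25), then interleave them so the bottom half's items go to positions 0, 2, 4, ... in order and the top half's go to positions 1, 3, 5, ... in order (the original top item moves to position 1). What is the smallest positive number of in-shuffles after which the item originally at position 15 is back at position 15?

Follow position 15 under repeated in-shuffles:
15 → 4 → 9 → 19 → 12 → 25 → 24 → 22 → 18 → 10 → 21 → 16 → 6 → 13 → 0 → 1 → 3 → 7 → 15
It first returns after 18 in-shuffles.

18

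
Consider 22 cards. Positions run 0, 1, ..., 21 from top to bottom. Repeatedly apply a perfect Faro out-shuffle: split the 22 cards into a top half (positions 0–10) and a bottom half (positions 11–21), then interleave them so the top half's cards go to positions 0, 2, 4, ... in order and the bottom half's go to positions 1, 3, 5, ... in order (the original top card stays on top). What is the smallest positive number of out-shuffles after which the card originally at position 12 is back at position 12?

3

Follow position 12 under repeated out-shuffles:
12 → 3 → 6 → 12
It first returns after 3 out-shuffles.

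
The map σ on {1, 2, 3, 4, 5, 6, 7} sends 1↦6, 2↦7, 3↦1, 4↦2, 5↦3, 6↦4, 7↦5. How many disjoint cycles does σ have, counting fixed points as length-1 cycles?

1

Cycle decomposition: (1 6 4 2 7 5 3).
1 cycle.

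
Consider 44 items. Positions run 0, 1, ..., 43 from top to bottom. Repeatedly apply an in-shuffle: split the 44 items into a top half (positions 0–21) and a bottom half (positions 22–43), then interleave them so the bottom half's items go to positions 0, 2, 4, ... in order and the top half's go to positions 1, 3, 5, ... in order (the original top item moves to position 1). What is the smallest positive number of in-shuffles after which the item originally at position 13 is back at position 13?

12

Follow position 13 under repeated in-shuffles:
13 → 27 → 10 → 21 → 43 → 42 → 40 → 36 → 28 → 12 → 25 → 6 → 13
It first returns after 12 in-shuffles.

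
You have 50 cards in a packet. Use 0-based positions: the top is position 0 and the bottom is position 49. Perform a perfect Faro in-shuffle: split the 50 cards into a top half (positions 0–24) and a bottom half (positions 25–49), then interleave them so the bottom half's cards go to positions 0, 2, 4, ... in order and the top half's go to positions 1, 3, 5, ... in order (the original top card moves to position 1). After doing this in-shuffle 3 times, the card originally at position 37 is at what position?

Track the card's position through each in-shuffle:
37 → 24 → 49 → 48

48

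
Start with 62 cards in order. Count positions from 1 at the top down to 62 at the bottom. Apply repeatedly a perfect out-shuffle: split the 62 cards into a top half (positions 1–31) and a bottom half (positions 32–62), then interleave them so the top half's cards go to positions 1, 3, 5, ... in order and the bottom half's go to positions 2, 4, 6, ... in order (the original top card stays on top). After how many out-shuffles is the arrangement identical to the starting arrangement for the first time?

60

The out-shuffle permutes the 62 positions with cycle lengths [1, 1, 60].
Every card is home exactly when every cycle has completed a whole number of laps, i.e. after lcm(1, 60) = 60 out-shuffles.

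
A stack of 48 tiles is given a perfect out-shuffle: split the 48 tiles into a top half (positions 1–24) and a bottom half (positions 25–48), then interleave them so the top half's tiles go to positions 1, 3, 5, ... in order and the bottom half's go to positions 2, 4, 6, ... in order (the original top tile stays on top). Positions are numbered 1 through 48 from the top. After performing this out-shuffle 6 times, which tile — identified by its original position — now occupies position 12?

21

Work backwards from position 12, undoing one out-shuffle at a time:
12 ← 30 ← 39 ← 20 ← 34 ← 41 ← 21
So the tile now at position 12 started at position 21.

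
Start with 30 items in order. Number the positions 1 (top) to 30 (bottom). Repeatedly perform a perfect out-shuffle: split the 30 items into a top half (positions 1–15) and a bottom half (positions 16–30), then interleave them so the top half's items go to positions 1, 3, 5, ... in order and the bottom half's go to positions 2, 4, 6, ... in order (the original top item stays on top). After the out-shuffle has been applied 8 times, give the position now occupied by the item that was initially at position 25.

26

Track the item's position through each out-shuffle:
25 → 20 → 10 → 19 → 8 → 15 → 29 → 28 → 26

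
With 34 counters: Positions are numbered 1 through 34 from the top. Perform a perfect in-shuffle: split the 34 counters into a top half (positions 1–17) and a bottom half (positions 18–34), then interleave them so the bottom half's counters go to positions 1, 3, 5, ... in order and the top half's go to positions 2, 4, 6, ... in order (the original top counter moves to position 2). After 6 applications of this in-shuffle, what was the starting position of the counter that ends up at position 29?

Work backwards from position 29, undoing one in-shuffle at a time:
29 ← 32 ← 16 ← 8 ← 4 ← 2 ← 1
So the counter now at position 29 started at position 1.

1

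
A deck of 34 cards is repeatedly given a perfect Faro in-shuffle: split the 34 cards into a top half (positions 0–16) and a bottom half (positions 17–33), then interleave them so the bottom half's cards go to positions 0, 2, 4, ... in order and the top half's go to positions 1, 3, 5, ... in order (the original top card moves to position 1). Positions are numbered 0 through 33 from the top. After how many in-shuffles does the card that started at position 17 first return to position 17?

Follow position 17 under repeated in-shuffles:
17 → 0 → 1 → 3 → 7 → 15 → 31 → 28 → 22 → 10 → 21 → 8 → 17
It first returns after 12 in-shuffles.

12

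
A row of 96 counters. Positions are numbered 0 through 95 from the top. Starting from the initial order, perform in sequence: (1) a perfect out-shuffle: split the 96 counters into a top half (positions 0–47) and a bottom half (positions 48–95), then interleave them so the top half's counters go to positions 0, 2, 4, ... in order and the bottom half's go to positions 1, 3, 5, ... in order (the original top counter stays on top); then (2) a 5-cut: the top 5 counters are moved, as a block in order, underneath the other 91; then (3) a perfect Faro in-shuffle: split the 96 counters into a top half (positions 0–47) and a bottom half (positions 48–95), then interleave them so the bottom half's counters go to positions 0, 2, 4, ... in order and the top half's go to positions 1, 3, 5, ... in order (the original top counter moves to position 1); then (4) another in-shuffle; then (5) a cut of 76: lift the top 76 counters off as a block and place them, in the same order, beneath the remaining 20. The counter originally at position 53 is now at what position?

47

Track the counter from position 53 forward through each operation:
  after op 1 (out-shuffle): 53 → 11
  after op 2 (cut 5): 11 → 6
  after op 3 (in-shuffle): 6 → 13
  after op 4 (in-shuffle): 13 → 27
  after op 5 (cut 76): 27 → 47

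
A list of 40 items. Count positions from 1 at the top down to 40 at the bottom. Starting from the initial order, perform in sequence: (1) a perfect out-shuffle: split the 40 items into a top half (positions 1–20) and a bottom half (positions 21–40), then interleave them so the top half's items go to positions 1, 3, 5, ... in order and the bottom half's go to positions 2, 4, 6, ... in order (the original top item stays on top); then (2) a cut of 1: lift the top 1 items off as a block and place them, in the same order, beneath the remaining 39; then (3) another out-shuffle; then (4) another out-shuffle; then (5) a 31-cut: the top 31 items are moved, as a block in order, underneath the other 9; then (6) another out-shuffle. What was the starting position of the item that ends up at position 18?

38

Undo the operations in reverse order, starting from position 18:
  undo op 6 (out-shuffle, from bottom half): 18 ← 29
  undo op 5 (cut 31): 29 ← 20
  undo op 4 (out-shuffle, from bottom half): 20 ← 30
  undo op 3 (out-shuffle, from bottom half): 30 ← 35
  undo op 2 (cut 1): 35 ← 36
  undo op 1 (out-shuffle, from bottom half): 36 ← 38
So the item at position 18 came from original position 38.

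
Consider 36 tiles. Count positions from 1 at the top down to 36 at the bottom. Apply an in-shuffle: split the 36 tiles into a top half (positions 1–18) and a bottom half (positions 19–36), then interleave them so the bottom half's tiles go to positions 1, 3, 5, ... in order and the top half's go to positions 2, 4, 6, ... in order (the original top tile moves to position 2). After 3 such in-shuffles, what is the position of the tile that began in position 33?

5

Track the tile's position through each in-shuffle:
33 → 29 → 21 → 5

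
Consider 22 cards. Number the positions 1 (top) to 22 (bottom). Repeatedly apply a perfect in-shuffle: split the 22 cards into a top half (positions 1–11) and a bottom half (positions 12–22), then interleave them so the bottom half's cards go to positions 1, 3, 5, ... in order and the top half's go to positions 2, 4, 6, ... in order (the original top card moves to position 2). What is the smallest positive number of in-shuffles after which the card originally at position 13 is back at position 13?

11

Follow position 13 under repeated in-shuffles:
13 → 3 → 6 → 12 → 1 → 2 → 4 → 8 → 16 → 9 → 18 → 13
It first returns after 11 in-shuffles.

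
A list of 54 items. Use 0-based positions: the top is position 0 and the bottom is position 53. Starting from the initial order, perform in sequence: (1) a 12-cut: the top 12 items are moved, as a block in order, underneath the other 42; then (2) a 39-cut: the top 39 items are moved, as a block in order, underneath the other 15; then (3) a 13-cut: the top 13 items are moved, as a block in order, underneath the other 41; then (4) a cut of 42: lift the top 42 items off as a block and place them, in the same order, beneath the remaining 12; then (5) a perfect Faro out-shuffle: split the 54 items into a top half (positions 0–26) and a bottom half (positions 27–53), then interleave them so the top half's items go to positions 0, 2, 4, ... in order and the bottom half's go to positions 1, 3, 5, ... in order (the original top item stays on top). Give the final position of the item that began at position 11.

26

Track the item from position 11 forward through each operation:
  after op 1 (cut 12): 11 → 53
  after op 2 (cut 39): 53 → 14
  after op 3 (cut 13): 14 → 1
  after op 4 (cut 42): 1 → 13
  after op 5 (out-shuffle): 13 → 26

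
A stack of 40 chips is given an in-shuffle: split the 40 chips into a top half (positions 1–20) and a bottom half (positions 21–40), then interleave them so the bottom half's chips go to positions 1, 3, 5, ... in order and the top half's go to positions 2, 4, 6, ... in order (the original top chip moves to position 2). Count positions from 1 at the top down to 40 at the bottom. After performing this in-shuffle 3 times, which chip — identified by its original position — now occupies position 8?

Work backwards from position 8, undoing one in-shuffle at a time:
8 ← 4 ← 2 ← 1
So the chip now at position 8 started at position 1.

1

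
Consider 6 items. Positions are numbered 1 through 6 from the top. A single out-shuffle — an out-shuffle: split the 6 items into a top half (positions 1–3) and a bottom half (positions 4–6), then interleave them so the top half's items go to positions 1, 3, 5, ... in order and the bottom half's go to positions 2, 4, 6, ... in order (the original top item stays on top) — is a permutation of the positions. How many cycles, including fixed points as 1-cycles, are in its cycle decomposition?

Trace each unvisited position around until it returns:
(1) (2 3 5 4) (6)
3 cycles in total.

3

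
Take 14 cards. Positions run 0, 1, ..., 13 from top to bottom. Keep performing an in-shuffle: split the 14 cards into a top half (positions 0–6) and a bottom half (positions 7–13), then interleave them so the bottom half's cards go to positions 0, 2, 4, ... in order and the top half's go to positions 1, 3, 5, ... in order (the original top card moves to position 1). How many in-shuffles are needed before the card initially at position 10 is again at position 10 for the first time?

Follow position 10 under repeated in-shuffles:
10 → 6 → 13 → 12 → 10
It first returns after 4 in-shuffles.

4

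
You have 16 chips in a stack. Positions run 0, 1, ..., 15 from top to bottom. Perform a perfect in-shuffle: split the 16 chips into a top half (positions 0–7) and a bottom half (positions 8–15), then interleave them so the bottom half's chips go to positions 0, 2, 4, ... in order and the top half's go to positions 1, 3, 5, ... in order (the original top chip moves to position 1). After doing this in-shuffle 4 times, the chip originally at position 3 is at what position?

12

Track the chip's position through each in-shuffle:
3 → 7 → 15 → 14 → 12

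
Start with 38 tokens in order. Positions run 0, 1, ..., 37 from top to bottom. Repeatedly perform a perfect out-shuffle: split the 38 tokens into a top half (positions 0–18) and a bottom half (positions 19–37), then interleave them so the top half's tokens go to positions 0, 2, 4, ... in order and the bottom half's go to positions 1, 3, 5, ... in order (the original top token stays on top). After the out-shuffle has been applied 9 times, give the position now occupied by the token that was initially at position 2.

Track the token's position through each out-shuffle:
2 → 4 → 8 → 16 → 32 → 27 → 17 → 34 → 31 → 25

25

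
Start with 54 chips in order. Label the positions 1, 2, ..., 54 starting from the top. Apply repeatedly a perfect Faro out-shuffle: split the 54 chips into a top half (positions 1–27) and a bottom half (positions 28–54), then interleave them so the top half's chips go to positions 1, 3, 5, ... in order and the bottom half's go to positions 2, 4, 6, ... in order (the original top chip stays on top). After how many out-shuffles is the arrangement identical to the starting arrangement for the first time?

The out-shuffle permutes the 54 positions with cycle lengths [1, 1, 52].
Every chip is home exactly when every cycle has completed a whole number of laps, i.e. after lcm(1, 52) = 52 out-shuffles.

52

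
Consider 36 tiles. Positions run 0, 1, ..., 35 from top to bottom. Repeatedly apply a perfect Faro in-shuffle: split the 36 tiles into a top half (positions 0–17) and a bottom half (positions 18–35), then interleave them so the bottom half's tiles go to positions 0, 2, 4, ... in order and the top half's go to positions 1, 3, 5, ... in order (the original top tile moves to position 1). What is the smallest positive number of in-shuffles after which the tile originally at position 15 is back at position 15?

36

Follow position 15 under repeated in-shuffles:
15 → 31 → 26 → 16 → 33 → 30 → 24 → 12 → ... → 15 (length 36)
It first returns after 36 in-shuffles.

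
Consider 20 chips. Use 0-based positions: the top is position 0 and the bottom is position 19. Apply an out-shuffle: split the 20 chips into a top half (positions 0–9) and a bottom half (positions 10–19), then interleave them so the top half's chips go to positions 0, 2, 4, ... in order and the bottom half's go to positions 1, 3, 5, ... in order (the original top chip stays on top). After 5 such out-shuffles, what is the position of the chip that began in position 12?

4

Track the chip's position through each out-shuffle:
12 → 5 → 10 → 1 → 2 → 4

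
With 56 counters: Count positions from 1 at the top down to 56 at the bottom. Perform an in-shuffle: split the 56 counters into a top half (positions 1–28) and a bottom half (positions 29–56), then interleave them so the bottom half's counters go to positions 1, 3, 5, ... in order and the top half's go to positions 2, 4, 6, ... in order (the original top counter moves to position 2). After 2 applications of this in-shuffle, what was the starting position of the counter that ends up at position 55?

28

Work backwards from position 55, undoing one in-shuffle at a time:
55 ← 56 ← 28
So the counter now at position 55 started at position 28.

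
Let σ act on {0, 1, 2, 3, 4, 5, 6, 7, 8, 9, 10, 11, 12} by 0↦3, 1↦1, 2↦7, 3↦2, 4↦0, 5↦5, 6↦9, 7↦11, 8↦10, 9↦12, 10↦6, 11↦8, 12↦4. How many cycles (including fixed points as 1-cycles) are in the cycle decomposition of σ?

3

Cycle decomposition: (0 3 2 7 11 8 10 6 9 12 4) (1) (5).
3 cycles.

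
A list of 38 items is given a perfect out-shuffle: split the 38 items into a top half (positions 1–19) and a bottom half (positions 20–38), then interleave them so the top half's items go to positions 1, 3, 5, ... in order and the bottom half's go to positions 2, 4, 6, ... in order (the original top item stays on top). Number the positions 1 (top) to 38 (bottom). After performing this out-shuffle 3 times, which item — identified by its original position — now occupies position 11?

Work backwards from position 11, undoing one out-shuffle at a time:
11 ← 6 ← 22 ← 30
So the item now at position 11 started at position 30.

30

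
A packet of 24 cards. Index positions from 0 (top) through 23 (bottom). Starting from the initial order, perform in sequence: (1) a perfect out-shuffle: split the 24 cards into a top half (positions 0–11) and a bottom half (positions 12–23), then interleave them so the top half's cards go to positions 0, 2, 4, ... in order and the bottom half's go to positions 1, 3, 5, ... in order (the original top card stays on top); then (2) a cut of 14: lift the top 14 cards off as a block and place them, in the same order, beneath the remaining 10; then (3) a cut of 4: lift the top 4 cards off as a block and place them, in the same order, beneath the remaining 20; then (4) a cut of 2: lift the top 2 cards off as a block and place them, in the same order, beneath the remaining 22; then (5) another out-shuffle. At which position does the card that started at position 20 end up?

Track the card from position 20 forward through each operation:
  after op 1 (out-shuffle): 20 → 17
  after op 2 (cut 14): 17 → 3
  after op 3 (cut 4): 3 → 23
  after op 4 (cut 2): 23 → 21
  after op 5 (out-shuffle): 21 → 19

19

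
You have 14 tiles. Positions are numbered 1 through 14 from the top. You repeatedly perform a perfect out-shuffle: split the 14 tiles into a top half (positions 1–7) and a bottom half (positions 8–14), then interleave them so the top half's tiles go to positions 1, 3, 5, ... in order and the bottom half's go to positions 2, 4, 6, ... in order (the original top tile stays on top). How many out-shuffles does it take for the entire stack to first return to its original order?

The out-shuffle permutes the 14 positions with cycle lengths [1, 1, 12].
Every tile is home exactly when every cycle has completed a whole number of laps, i.e. after lcm(1, 12) = 12 out-shuffles.

12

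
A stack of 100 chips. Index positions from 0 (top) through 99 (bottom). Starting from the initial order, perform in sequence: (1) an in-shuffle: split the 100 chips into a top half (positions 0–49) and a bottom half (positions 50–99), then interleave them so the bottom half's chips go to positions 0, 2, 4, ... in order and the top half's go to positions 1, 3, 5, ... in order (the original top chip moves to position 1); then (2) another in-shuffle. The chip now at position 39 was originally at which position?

Undo the operations in reverse order, starting from position 39:
  undo op 2 (in-shuffle, from top half): 39 ← 19
  undo op 1 (in-shuffle, from top half): 19 ← 9
So the chip at position 39 came from original position 9.

9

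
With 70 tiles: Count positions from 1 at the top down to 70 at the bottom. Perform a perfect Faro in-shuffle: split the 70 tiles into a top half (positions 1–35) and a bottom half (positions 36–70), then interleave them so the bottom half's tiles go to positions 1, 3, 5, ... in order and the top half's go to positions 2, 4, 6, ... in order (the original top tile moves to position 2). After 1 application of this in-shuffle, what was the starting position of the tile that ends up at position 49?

Work backwards from position 49, undoing one in-shuffle at a time:
49 ← 60
So the tile now at position 49 started at position 60.

60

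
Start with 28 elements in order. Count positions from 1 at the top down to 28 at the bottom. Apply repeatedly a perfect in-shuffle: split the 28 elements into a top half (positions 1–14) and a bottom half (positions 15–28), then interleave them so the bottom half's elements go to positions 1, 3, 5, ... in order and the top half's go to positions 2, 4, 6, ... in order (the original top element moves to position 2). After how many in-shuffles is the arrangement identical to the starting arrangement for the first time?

The in-shuffle permutes the 28 positions with cycle lengths [28].
Every element is home exactly when every cycle has completed a whole number of laps, i.e. after lcm(28) = 28 in-shuffles.

28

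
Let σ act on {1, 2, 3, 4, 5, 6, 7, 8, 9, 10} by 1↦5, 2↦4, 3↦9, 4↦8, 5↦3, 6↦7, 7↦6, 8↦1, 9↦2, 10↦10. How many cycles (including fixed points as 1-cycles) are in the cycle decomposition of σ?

Cycle decomposition: (1 5 3 9 2 4 8) (6 7) (10).
3 cycles.

3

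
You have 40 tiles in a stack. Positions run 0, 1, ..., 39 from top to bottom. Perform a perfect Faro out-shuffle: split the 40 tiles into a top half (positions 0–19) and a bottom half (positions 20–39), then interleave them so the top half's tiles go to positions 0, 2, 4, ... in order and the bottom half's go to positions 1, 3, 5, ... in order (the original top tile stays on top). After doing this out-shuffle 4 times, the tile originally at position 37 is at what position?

7

Track the tile's position through each out-shuffle:
37 → 35 → 31 → 23 → 7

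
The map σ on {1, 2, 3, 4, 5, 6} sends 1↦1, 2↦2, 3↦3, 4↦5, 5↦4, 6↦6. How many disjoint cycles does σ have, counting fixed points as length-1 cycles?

5

Cycle decomposition: (1) (2) (3) (4 5) (6).
5 cycles.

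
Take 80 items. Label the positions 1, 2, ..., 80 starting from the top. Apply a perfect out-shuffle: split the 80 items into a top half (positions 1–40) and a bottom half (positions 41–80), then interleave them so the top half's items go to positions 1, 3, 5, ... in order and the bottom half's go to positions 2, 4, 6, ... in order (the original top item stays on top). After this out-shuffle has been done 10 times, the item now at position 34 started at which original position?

69

Work backwards from position 34, undoing one out-shuffle at a time:
34 ← 57 ← 29 ← 15 ← 8 ← 44 ← 62 ← 71 ← 36 ← 58 ← 69
So the item now at position 34 started at position 69.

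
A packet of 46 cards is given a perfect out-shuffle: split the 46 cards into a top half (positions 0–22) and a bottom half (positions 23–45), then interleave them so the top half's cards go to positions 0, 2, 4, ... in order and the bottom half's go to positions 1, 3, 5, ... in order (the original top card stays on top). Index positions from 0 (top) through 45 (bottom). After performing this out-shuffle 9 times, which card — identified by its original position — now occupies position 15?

30

Work backwards from position 15, undoing one out-shuffle at a time:
15 ← 30 ← 15 ← 30 ← 15 ← 30 ← 15 ← 30 ← 15 ← 30
So the card now at position 15 started at position 30.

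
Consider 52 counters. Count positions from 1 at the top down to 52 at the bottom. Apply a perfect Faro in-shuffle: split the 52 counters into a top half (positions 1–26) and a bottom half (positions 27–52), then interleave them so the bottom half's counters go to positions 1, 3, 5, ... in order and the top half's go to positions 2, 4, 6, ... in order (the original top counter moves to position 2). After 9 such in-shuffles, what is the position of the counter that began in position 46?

20

Track the counter's position through each in-shuffle:
46 → 39 → 25 → 50 → 47 → 41 → 29 → 5 → 10 → 20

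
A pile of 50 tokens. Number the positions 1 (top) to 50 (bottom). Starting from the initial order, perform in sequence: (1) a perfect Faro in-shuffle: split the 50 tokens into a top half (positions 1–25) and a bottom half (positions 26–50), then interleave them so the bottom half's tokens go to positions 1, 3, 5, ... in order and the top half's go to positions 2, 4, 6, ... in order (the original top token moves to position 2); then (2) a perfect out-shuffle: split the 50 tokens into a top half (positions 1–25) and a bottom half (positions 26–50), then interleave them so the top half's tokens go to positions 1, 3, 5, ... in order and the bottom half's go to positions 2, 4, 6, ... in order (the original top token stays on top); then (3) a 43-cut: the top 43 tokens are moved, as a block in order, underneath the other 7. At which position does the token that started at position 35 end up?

44

Track the token from position 35 forward through each operation:
  after op 1 (in-shuffle): 35 → 19
  after op 2 (out-shuffle): 19 → 37
  after op 3 (cut 43): 37 → 44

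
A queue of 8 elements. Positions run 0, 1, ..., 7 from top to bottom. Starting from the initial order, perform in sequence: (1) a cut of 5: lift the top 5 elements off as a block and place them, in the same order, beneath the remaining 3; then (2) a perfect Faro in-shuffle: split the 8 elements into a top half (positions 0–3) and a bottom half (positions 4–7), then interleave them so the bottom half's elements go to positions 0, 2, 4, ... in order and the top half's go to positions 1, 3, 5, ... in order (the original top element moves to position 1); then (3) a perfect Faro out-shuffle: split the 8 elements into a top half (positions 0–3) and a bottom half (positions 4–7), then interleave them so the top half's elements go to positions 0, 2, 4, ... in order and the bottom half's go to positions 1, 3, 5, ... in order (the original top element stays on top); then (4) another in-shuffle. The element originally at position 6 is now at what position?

4

Track the element from position 6 forward through each operation:
  after op 1 (cut 5): 6 → 1
  after op 2 (in-shuffle): 1 → 3
  after op 3 (out-shuffle): 3 → 6
  after op 4 (in-shuffle): 6 → 4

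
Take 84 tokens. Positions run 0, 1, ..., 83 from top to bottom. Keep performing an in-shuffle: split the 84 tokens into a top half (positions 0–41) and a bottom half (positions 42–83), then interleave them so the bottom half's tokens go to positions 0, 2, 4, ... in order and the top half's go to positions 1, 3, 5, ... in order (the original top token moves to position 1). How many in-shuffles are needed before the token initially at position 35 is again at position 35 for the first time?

Follow position 35 under repeated in-shuffles:
35 → 71 → 58 → 32 → 65 → 46 → 8 → 17 → 35
It first returns after 8 in-shuffles.

8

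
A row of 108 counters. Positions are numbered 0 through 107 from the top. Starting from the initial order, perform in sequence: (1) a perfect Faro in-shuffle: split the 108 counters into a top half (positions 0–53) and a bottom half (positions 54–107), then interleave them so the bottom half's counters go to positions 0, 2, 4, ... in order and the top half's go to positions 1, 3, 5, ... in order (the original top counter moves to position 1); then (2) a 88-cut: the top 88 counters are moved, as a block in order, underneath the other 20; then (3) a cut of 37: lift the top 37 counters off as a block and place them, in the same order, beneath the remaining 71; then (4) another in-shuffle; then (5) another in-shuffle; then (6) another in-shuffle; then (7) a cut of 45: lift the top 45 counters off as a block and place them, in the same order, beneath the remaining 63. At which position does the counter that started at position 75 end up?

Track the counter from position 75 forward through each operation:
  after op 1 (in-shuffle): 75 → 42
  after op 2 (cut 88): 42 → 62
  after op 3 (cut 37): 62 → 25
  after op 4 (in-shuffle): 25 → 51
  after op 5 (in-shuffle): 51 → 103
  after op 6 (in-shuffle): 103 → 98
  after op 7 (cut 45): 98 → 53

53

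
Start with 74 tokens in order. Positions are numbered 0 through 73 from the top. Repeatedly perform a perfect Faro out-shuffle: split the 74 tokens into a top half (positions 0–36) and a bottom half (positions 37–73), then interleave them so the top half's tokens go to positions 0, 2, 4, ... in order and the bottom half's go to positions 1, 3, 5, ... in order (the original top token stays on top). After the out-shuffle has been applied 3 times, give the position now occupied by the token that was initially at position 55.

2

Track the token's position through each out-shuffle:
55 → 37 → 1 → 2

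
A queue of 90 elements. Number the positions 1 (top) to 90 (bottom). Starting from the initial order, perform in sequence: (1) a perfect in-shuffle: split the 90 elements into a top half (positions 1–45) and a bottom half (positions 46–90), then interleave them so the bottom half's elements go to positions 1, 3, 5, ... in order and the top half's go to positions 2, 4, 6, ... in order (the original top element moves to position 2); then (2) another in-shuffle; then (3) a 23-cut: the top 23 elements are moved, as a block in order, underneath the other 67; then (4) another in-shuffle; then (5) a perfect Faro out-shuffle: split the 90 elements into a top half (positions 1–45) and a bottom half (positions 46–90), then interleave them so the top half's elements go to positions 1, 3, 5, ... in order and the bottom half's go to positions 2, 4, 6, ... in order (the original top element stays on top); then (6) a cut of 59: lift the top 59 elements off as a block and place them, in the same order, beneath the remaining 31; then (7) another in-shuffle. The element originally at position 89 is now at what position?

Track the element from position 89 forward through each operation:
  after op 1 (in-shuffle): 89 → 87
  after op 2 (in-shuffle): 87 → 83
  after op 3 (cut 23): 83 → 60
  after op 4 (in-shuffle): 60 → 29
  after op 5 (out-shuffle): 29 → 57
  after op 6 (cut 59): 57 → 88
  after op 7 (in-shuffle): 88 → 85

85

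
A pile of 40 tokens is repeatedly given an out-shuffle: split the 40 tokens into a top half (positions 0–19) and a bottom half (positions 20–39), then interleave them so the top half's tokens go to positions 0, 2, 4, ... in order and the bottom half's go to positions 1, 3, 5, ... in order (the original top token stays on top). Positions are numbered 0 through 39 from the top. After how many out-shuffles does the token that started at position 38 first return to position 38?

Follow position 38 under repeated out-shuffles:
38 → 37 → 35 → 31 → 23 → 7 → 14 → 28 → 17 → 34 → 29 → 19 → 38
It first returns after 12 out-shuffles.

12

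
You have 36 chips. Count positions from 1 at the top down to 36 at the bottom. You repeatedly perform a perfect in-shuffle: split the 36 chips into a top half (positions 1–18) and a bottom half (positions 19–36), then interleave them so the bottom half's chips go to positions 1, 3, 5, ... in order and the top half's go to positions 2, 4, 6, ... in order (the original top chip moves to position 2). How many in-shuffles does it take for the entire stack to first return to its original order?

The in-shuffle permutes the 36 positions with cycle lengths [36].
Every chip is home exactly when every cycle has completed a whole number of laps, i.e. after lcm(36) = 36 in-shuffles.

36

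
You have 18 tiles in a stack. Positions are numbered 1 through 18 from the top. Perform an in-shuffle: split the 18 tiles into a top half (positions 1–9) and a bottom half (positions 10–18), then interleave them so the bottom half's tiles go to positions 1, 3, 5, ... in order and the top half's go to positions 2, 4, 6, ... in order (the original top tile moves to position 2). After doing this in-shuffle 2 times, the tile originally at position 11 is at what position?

Track the tile's position through each in-shuffle:
11 → 3 → 6

6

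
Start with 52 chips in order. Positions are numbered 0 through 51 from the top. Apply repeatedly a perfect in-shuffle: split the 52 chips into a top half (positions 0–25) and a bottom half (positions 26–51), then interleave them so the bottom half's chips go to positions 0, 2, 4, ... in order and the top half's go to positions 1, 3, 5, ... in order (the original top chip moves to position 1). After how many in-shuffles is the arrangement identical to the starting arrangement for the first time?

52

The in-shuffle permutes the 52 positions with cycle lengths [52].
Every chip is home exactly when every cycle has completed a whole number of laps, i.e. after lcm(52) = 52 in-shuffles.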